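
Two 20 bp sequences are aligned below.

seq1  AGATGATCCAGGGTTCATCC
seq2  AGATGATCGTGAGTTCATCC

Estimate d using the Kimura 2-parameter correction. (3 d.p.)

Of 20 sites, 1 differences are transitions and 2 are transversions, so P = 1/20 = 0.05 and Q = 2/20 = 0.1.
Under the Kimura two-parameter model, d = −½ ln(1 − 2P − Q) − ¼ ln(1 − 2Q).
1 − 2P − Q = 0.8, giving −½ ln(0.8) = 0.111572.
1 − 2Q = 0.8, giving −¼ ln(0.8) = 0.055786.
d = 0.111572 + 0.055786 = 0.167358.

0.167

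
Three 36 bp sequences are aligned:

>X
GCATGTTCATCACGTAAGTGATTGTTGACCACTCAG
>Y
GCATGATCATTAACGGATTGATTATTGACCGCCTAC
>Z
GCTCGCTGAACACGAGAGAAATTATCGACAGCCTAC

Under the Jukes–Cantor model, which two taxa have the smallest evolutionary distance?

X–Y: 12/36 differ, p = 0.333, d = 0.441.
X–Z: 16/36 differ, p = 0.444, d = 0.673.
Y–Z: 14/36 differ, p = 0.389, d = 0.548.
The smallest distance is between X and Y.

X and Y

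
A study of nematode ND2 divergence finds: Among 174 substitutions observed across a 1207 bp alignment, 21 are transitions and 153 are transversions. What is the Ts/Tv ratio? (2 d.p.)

0.14

R = 21/153 = 0.137254… ≈ 0.14 (to 2 d.p.).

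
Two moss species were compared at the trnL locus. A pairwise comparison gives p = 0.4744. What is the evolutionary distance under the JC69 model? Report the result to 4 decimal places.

d = −(3/4) ln(1 − 4p/3) = −0.75 ln(1 − 0.632533) = −0.75 ln(0.367467)
  = −0.75 × (-1.001122) = 0.750842 substitutions/site.

0.7508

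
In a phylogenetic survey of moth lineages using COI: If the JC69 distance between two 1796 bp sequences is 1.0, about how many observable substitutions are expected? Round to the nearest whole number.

Invert JC69: p = (3/4)(1 − e^(−4d/3)) = 0.75 × (1 − e^(-1.333333)) = 0.75 × (1 − 0.263597) = 0.552302.
Expected differing sites = pL ≈ 0.552302 × 1796 = 991.934392 ≈ 992.

992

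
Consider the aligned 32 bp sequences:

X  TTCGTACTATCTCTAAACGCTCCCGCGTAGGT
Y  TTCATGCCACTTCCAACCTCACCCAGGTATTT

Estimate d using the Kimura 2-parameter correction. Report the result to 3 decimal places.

0.608

Of 32 sites, 7 differences are transitions and 6 are transversions, so P = 7/32 = 0.21875 and Q = 6/32 = 0.1875.
Under the Kimura two-parameter model, d = −½ ln(1 − 2P − Q) − ¼ ln(1 − 2Q).
1 − 2P − Q = 0.375, giving −½ ln(0.375) = 0.490415.
1 − 2Q = 0.625, giving −¼ ln(0.625) = 0.117501.
d = 0.490415 + 0.117501 = 0.607916.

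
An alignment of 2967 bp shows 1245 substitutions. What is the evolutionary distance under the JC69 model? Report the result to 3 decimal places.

p = 1245/2967 ≈ 0.419616.
d = −(3/4) ln(1 − 4p/3) = −0.75 ln(1 − 0.559488) = −0.75 ln(0.440512)
  = −0.75 × (-0.819818) = 0.614864 substitutions/site.

0.615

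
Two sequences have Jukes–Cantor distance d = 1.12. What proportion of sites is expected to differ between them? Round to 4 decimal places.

p = (3/4)(1 − e^(−4d/3)) = 0.75 × (1 − e^(-1.493333)) = 0.75 × (1 − 0.224623) = 0.581533.

0.5815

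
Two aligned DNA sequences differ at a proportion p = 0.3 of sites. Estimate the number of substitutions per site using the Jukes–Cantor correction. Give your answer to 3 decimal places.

d = −(3/4) ln(1 − 4p/3) = −0.75 ln(1 − 0.4) = −0.75 ln(0.6)
  = −0.75 × (-0.510826) = 0.383120 substitutions/site.

0.383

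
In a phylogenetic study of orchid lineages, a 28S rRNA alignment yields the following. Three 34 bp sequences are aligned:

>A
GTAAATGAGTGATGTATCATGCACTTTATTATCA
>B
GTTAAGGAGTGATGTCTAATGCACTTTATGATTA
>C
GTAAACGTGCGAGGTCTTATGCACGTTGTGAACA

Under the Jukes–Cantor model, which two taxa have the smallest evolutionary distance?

A–B: 6/34 differ, p = 0.176, d = 0.201.
A–C: 10/34 differ, p = 0.294, d = 0.373.
B–C: 10/34 differ, p = 0.294, d = 0.373.
The smallest distance is between A and B.

A and B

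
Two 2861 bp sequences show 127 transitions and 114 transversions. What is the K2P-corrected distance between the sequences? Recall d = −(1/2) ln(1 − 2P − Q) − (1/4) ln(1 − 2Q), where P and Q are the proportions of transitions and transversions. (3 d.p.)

P = 127/2861 ≈ 0.04439 and Q = 114/2861 ≈ 0.039846.
Under the Kimura two-parameter model, d = −½ ln(1 − 2P − Q) − ¼ ln(1 − 2Q).
1 − 2P − Q = 0.871374, giving −½ ln(0.871374) = 0.068842.
1 − 2Q = 0.920308, giving −¼ ln(0.920308) = 0.020762.
d = 0.068842 + 0.020762 = 0.089604.

0.090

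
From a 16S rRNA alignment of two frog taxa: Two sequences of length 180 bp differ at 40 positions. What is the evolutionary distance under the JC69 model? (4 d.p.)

p = 40/180 ≈ 0.222222.
d = −(3/4) ln(1 − 4p/3) = −0.75 ln(1 − 0.296296) = −0.75 ln(0.703704)
  = −0.75 × (-0.351397) = 0.263548 substitutions/site.

0.2635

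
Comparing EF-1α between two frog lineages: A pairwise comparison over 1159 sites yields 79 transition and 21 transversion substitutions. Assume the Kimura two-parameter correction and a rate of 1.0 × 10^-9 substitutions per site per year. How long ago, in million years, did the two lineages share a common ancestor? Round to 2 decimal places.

46.55

P = 79/1159 ≈ 0.068162 and Q = 21/1159 ≈ 0.018119.
Under the Kimura two-parameter model, d = −½ ln(1 − 2P − Q) − ¼ ln(1 − 2Q).
1 − 2P − Q = 0.845557, giving −½ ln(0.845557) = 0.083880.
1 − 2Q = 0.963762, giving −¼ ln(0.963762) = 0.009228.
d = 0.083880 + 0.009228 = 0.093108.
Under a molecular clock d = 2μt, so t = d/(2μ) = 0.093108 / (2 × 1.0 × 10^-9) = 46.55 million years.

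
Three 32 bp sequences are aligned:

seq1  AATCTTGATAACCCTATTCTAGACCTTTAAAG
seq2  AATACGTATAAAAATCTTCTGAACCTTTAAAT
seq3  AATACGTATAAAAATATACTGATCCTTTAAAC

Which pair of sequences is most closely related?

seq2 and seq3

seq1–seq2: 11/32 differ, p = 0.344, d = 0.460.
seq1–seq3: 12/32 differ, p = 0.375, d = 0.520.
seq2–seq3: 4/32 differ, p = 0.125, d = 0.137.
The smallest distance is between seq2 and seq3.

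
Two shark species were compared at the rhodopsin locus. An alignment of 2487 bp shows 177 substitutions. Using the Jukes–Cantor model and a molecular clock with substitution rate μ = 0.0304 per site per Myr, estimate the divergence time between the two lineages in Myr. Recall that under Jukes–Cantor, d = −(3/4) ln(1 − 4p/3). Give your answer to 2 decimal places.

p = 177/2487 ≈ 0.07117.
d = −(3/4) ln(1 − 4p/3) = −0.75 ln(1 − 0.094893) = −0.75 ln(0.905107)
  = −0.75 × (-0.099702) = 0.074777 substitutions/site.
Under a molecular clock d = 2μt, so t = d/(2μ) = 0.074777 / (2 × 0.0304) = 1.23 Myr.

1.23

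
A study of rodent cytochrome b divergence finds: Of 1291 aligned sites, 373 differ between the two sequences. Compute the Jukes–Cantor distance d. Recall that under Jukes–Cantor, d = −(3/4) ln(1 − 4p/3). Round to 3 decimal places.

0.365

p = 373/1291 ≈ 0.288923.
d = −(3/4) ln(1 − 4p/3) = −0.75 ln(1 − 0.385231) = −0.75 ln(0.614769)
  = −0.75 × (-0.486509) = 0.364882 substitutions/site.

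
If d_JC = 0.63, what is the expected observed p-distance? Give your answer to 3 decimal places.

p = (3/4)(1 − e^(−4d/3)) = 0.75 × (1 − e^(-0.84)) = 0.75 × (1 − 0.431711) = 0.426217.

0.426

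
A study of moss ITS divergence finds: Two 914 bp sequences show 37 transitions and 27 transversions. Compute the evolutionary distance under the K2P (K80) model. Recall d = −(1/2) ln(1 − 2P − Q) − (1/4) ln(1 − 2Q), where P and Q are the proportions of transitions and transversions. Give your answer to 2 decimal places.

P = 37/914 ≈ 0.040481 and Q = 27/914 ≈ 0.02954.
Under the Kimura two-parameter model, d = −½ ln(1 − 2P − Q) − ¼ ln(1 − 2Q).
1 − 2P − Q = 0.889498, giving −½ ln(0.889498) = 0.058549.
1 − 2Q = 0.94092, giving −¼ ln(0.94092) = 0.015224.
d = 0.058549 + 0.015224 = 0.073773.

0.07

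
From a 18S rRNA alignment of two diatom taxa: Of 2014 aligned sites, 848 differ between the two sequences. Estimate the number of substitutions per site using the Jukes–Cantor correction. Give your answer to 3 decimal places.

0.618

p = 848/2014 ≈ 0.421053.
d = −(3/4) ln(1 − 4p/3) = −0.75 ln(1 − 0.561404) = −0.75 ln(0.438596)
  = −0.75 × (-0.824177) = 0.618133 substitutions/site.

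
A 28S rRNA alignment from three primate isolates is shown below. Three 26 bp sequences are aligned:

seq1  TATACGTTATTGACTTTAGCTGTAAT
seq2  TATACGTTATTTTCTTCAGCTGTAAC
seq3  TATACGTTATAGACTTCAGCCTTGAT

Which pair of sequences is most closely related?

seq1 and seq2

seq1–seq2: 4/26 differ, p = 0.154, d = 0.172.
seq1–seq3: 5/26 differ, p = 0.192, d = 0.222.
seq2–seq3: 7/26 differ, p = 0.269, d = 0.334.
The smallest distance is between seq1 and seq2.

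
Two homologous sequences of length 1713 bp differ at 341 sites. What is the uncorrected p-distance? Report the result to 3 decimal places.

0.199

p = 341/1713 = 0.199065… ≈ 0.199 (to 3 d.p.).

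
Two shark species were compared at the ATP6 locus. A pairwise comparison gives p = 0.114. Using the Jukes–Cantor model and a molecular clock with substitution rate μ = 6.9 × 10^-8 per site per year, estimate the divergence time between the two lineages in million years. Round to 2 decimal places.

d = −(3/4) ln(1 − 4p/3) = −0.75 ln(1 − 0.152) = −0.75 ln(0.848)
  = −0.75 × (-0.164875) = 0.123656 substitutions/site.
Under a molecular clock d = 2μt, so t = d/(2μ) = 0.123656 / (2 × 6.9 × 10^-8) = 0.90 million years.

0.90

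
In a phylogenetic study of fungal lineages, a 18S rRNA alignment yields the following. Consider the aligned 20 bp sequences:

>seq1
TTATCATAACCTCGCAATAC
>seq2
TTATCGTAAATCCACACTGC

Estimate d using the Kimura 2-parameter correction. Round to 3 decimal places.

0.514

Of 20 sites, 5 differences are transitions and 2 are transversions, so P = 5/20 = 0.25 and Q = 2/20 = 0.1.
Under the Kimura two-parameter model, d = −½ ln(1 − 2P − Q) − ¼ ln(1 − 2Q).
1 − 2P − Q = 0.4, giving −½ ln(0.4) = 0.458145.
1 − 2Q = 0.8, giving −¼ ln(0.8) = 0.055786.
d = 0.458145 + 0.055786 = 0.513931.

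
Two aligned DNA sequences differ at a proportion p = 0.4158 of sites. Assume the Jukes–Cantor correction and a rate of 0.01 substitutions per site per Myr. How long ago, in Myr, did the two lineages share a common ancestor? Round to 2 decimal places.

d = −(3/4) ln(1 − 4p/3) = −0.75 ln(1 − 0.5544) = −0.75 ln(0.4456)
  = −0.75 × (-0.808334) = 0.606251 substitutions/site.
Under a molecular clock d = 2μt, so t = d/(2μ) = 0.606251 / (2 × 0.01) = 30.31 Myr.

30.31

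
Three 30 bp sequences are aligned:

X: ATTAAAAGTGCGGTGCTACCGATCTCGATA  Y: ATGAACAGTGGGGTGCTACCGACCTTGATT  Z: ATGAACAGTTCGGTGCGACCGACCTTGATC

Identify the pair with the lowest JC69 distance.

Y and Z

X–Y: 6/30 differ, p = 0.200, d = 0.233.
X–Z: 7/30 differ, p = 0.233, d = 0.280.
Y–Z: 4/30 differ, p = 0.133, d = 0.147.
The smallest distance is between Y and Z.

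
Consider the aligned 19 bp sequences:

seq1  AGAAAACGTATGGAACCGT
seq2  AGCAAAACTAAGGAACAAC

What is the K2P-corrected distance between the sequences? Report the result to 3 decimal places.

Of 19 sites, 2 differences are transitions and 5 are transversions, so P = 2/19 ≈ 0.105263 and Q = 5/19 ≈ 0.263158.
Under the Kimura two-parameter model, d = −½ ln(1 − 2P − Q) − ¼ ln(1 − 2Q).
1 − 2P − Q = 0.526316, giving −½ ln(0.526316) = 0.320927.
1 − 2Q = 0.473684, giving −¼ ln(0.473684) = 0.186804.
d = 0.320927 + 0.186804 = 0.507731.

0.508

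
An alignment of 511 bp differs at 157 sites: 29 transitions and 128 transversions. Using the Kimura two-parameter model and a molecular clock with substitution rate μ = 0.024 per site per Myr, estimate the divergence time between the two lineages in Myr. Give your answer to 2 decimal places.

8.33

P = 29/511 ≈ 0.056751 and Q = 128/511 ≈ 0.250489.
Under the Kimura two-parameter model, d = −½ ln(1 − 2P − Q) − ¼ ln(1 − 2Q).
1 − 2P − Q = 0.636009, giving −½ ln(0.636009) = 0.226271.
1 − 2Q = 0.499022, giving −¼ ln(0.499022) = 0.173776.
d = 0.226271 + 0.173776 = 0.400047.
Under a molecular clock d = 2μt, so t = d/(2μ) = 0.400047 / (2 × 0.024) = 8.33 Myr.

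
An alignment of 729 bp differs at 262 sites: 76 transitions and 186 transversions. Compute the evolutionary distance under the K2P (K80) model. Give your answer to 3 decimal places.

P = 76/729 ≈ 0.104252 and Q = 186/729 ≈ 0.255144.
Under the Kimura two-parameter model, d = −½ ln(1 − 2P − Q) − ¼ ln(1 − 2Q).
1 − 2P − Q = 0.536352, giving −½ ln(0.536352) = 0.311482.
1 − 2Q = 0.489712, giving −¼ ln(0.489712) = 0.178484.
d = 0.311482 + 0.178484 = 0.489966.

0.490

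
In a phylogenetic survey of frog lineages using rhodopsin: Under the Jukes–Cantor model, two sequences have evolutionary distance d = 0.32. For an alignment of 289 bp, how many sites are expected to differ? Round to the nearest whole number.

75

Invert JC69: p = (3/4)(1 − e^(−4d/3)) = 0.75 × (1 − e^(-0.426667)) = 0.75 × (1 − 0.652681) = 0.260489.
Expected differing sites = pL ≈ 0.260489 × 289 = 75.281321 ≈ 75.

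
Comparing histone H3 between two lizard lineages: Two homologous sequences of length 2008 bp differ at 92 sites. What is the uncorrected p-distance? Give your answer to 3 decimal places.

0.046

p = 92/2008 = 0.045816… ≈ 0.046 (to 3 d.p.).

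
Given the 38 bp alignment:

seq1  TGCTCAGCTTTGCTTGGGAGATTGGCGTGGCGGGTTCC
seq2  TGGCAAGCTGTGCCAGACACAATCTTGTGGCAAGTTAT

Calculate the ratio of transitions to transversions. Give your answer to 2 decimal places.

0.70

Transitions are A↔G and C↔T; transversions are all other mismatches.
Transitions: 7. Transversions: 10.
R = 7/10 = 0.70.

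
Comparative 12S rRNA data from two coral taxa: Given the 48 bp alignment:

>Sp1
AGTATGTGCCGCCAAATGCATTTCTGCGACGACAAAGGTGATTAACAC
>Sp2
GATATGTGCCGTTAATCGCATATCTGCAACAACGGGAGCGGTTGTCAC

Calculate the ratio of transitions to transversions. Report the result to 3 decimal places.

Transitions are A↔G and C↔T; transversions are all other mismatches.
Transitions: 14. Transversions: 3.
R = 14/3 = 4.666666… ≈ 4.667 (to 3 d.p.).

4.667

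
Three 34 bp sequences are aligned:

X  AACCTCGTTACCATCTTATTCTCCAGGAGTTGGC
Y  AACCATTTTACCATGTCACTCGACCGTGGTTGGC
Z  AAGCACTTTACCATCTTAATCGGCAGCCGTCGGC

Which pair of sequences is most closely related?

X and Z

X–Y: 11/34 differ, p = 0.324, d = 0.423.
X–Z: 9/34 differ, p = 0.265, d = 0.326.
Y–Z: 10/34 differ, p = 0.294, d = 0.373.
The smallest distance is between X and Z.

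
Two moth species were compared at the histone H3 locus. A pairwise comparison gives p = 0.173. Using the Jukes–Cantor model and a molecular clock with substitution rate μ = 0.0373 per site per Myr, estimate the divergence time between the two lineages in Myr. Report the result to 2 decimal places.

d = −(3/4) ln(1 − 4p/3) = −0.75 ln(1 − 0.230667) = −0.75 ln(0.769333)
  = −0.75 × (-0.262231) = 0.196673 substitutions/site.
Under a molecular clock d = 2μt, so t = d/(2μ) = 0.196673 / (2 × 0.0373) = 2.64 Myr.

2.64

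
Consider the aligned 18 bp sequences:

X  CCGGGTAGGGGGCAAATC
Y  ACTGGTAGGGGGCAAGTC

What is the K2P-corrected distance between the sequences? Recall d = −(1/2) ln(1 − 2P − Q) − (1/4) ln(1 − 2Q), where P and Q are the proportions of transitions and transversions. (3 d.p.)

Of 18 sites, 1 differences are transitions and 2 are transversions, so P = 1/18 ≈ 0.055556 and Q = 2/18 ≈ 0.111111.
Under the Kimura two-parameter model, d = −½ ln(1 − 2P − Q) − ¼ ln(1 − 2Q).
1 − 2P − Q = 0.777777, giving −½ ln(0.777777) = 0.125658.
1 − 2Q = 0.777778, giving −¼ ln(0.777778) = 0.062829.
d = 0.125658 + 0.062829 = 0.188487.

0.188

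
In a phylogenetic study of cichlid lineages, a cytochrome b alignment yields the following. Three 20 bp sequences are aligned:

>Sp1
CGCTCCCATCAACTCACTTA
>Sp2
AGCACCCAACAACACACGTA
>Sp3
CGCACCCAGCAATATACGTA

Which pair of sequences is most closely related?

Sp2 and Sp3

Sp1–Sp2: 5/20 differ, p = 0.250, d = 0.304.
Sp1–Sp3: 6/20 differ, p = 0.300, d = 0.383.
Sp2–Sp3: 4/20 differ, p = 0.200, d = 0.233.
The smallest distance is between Sp2 and Sp3.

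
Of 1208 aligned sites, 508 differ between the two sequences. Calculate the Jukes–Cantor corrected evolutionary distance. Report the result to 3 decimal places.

0.617

p = 508/1208 ≈ 0.42053.
d = −(3/4) ln(1 − 4p/3) = −0.75 ln(1 − 0.560707) = −0.75 ln(0.439293)
  = −0.75 × (-0.822589) = 0.616942 substitutions/site.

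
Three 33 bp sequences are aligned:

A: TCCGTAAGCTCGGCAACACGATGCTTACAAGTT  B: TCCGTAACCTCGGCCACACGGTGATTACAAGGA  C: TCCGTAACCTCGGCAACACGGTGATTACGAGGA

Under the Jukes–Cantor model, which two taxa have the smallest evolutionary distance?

A–B: 6/33 differ, p = 0.182, d = 0.208.
A–C: 6/33 differ, p = 0.182, d = 0.208.
B–C: 2/33 differ, p = 0.061, d = 0.063.
The smallest distance is between B and C.

B and C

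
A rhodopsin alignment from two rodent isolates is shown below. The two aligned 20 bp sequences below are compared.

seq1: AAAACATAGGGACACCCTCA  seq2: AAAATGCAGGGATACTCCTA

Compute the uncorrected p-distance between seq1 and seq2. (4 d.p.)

0.3500

The sequences differ at 7 of 20 positions (sites 5, 6, 7, 13, 16, 18, 19).
p = 7/20 = 0.3500.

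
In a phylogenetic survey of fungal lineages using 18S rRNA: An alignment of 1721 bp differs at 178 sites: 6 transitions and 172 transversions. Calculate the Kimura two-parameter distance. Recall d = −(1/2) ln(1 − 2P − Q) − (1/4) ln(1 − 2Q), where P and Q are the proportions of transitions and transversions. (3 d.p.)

0.112

P = 6/1721 ≈ 0.003486 and Q = 172/1721 ≈ 0.099942.
Under the Kimura two-parameter model, d = −½ ln(1 − 2P − Q) − ¼ ln(1 − 2Q).
1 − 2P − Q = 0.893086, giving −½ ln(0.893086) = 0.056536.
1 − 2Q = 0.800116, giving −¼ ln(0.800116) = 0.055750.
d = 0.056536 + 0.055750 = 0.112286.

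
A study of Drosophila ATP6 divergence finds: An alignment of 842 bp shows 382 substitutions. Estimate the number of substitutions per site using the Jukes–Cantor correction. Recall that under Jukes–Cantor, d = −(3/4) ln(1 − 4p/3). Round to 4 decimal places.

0.6965

p = 382/842 ≈ 0.453682.
d = −(3/4) ln(1 − 4p/3) = −0.75 ln(1 − 0.604909) = −0.75 ln(0.395091)
  = −0.75 × (-0.928639) = 0.696479 substitutions/site.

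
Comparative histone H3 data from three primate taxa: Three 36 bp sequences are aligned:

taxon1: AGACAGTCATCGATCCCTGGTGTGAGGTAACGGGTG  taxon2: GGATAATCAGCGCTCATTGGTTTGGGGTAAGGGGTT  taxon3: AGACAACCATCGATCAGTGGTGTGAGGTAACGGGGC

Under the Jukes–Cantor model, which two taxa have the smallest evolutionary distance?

taxon1 and taxon3

taxon1–taxon2: 11/36 differ, p = 0.306, d = 0.392.
taxon1–taxon3: 6/36 differ, p = 0.167, d = 0.188.
taxon2–taxon3: 11/36 differ, p = 0.306, d = 0.392.
The smallest distance is between taxon1 and taxon3.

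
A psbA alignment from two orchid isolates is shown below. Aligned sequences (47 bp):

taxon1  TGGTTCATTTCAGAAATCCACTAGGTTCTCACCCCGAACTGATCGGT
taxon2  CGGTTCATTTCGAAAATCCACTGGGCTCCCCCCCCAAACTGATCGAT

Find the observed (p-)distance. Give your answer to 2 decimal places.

0.19

The sequences differ at 9 of 47 positions (sites 1, 12, 13, 23, 26, 29, 31, 36, 46).
p = 9/47 = 0.191489… ≈ 0.19 (to 2 d.p.).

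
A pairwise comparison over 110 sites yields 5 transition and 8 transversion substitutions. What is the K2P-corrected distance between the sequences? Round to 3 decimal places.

0.129

P = 5/110 ≈ 0.045455 and Q = 8/110 ≈ 0.072727.
Under the Kimura two-parameter model, d = −½ ln(1 − 2P − Q) − ¼ ln(1 − 2Q).
1 − 2P − Q = 0.836363, giving −½ ln(0.836363) = 0.089346.
1 − 2Q = 0.854546, giving −¼ ln(0.854546) = 0.039296.
d = 0.089346 + 0.039296 = 0.128642.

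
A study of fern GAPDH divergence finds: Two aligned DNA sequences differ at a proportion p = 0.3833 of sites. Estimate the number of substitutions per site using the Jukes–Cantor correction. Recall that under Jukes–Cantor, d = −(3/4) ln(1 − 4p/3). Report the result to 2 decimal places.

d = −(3/4) ln(1 − 4p/3) = −0.75 ln(1 − 0.511067) = −0.75 ln(0.488933)
  = −0.75 × (-0.715530) = 0.536648 substitutions/site.

0.54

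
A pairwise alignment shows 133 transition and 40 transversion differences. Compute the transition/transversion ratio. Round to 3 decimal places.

R = 133/40 = 3.325.

3.325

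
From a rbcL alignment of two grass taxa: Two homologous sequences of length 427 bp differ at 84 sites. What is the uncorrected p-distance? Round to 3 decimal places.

0.197

p = 84/427 = 0.196721… ≈ 0.197 (to 3 d.p.).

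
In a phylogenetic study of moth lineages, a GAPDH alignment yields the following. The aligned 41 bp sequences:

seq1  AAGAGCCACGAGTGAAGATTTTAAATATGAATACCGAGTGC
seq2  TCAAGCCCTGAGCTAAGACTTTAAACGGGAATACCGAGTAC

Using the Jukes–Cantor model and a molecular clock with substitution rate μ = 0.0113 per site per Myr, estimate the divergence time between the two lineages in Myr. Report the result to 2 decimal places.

The sequences differ at 12 of 41 sites, so p = 12/41 ≈ 0.292683.
d = −(3/4) ln(1 − 4p/3) = −0.75 ln(1 − 0.390244) = −0.75 ln(0.609756)
  = −0.75 × (-0.494696) = 0.371022 substitutions/site.
Under a molecular clock d = 2μt, so t = d/(2μ) = 0.371022 / (2 × 0.0113) = 16.42 Myr.

16.42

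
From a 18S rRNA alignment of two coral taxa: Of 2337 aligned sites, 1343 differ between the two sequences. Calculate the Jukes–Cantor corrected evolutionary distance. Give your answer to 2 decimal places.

p = 1343/2337 ≈ 0.574668.
d = −(3/4) ln(1 − 4p/3) = −0.75 ln(1 − 0.766224) = −0.75 ln(0.233776)
  = −0.75 × (-1.453392) = 1.090044 substitutions/site.

1.09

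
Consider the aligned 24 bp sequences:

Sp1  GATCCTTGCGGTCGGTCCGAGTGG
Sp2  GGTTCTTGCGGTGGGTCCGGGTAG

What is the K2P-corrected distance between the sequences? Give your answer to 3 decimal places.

0.257

Of 24 sites, 4 differences are transitions and 1 are transversions, so P = 4/24 ≈ 0.166667 and Q = 1/24 ≈ 0.041667.
Under the Kimura two-parameter model, d = −½ ln(1 − 2P − Q) − ¼ ln(1 − 2Q).
1 − 2P − Q = 0.624999, giving −½ ln(0.624999) = 0.235003.
1 − 2Q = 0.916666, giving −¼ ln(0.916666) = 0.021753.
d = 0.235003 + 0.021753 = 0.256756.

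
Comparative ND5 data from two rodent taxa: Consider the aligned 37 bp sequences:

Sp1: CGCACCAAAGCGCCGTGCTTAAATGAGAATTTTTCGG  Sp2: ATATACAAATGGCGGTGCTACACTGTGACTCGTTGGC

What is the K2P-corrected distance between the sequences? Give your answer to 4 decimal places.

Of 37 sites, 1 differences are transitions and 16 are transversions, so P = 1/37 ≈ 0.027027 and Q = 16/37 ≈ 0.432432.
Under the Kimura two-parameter model, d = −½ ln(1 − 2P − Q) − ¼ ln(1 − 2Q).
1 − 2P − Q = 0.513514, giving −½ ln(0.513514) = 0.333239.
1 − 2Q = 0.135136, giving −¼ ln(0.135136) = 0.500368.
d = 0.333239 + 0.500368 = 0.833607.

0.8336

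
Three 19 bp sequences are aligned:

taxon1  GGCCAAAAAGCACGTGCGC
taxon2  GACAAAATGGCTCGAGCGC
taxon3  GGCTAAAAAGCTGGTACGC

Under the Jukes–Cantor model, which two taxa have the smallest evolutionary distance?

taxon1 and taxon3

taxon1–taxon2: 6/19 differ, p = 0.316, d = 0.410.
taxon1–taxon3: 4/19 differ, p = 0.211, d = 0.247.
taxon2–taxon3: 7/19 differ, p = 0.368, d = 0.507.
The smallest distance is between taxon1 and taxon3.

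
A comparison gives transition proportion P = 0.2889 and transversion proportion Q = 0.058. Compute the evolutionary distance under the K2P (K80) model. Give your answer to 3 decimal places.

Under the Kimura two-parameter model, d = −½ ln(1 − 2P − Q) − ¼ ln(1 − 2Q).
1 − 2P − Q = 0.3642, giving −½ ln(0.3642) = 0.505026.
1 − 2Q = 0.884, giving −¼ ln(0.884) = 0.030825.
d = 0.505026 + 0.030825 = 0.535851.

0.536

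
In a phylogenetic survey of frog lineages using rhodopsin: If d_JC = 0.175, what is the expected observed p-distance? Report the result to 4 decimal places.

p = (3/4)(1 − e^(−4d/3)) = 0.75 × (1 − e^(-0.233333)) = 0.75 × (1 − 0.791890) = 0.156083.

0.1561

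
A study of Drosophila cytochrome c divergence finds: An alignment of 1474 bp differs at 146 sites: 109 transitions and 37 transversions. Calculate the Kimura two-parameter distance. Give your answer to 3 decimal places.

0.108

P = 109/1474 ≈ 0.073948 and Q = 37/1474 ≈ 0.025102.
Under the Kimura two-parameter model, d = −½ ln(1 − 2P − Q) − ¼ ln(1 − 2Q).
1 − 2P − Q = 0.827002, giving −½ ln(0.827002) = 0.094974.
1 − 2Q = 0.949796, giving −¼ ln(0.949796) = 0.012877.
d = 0.094974 + 0.012877 = 0.107851.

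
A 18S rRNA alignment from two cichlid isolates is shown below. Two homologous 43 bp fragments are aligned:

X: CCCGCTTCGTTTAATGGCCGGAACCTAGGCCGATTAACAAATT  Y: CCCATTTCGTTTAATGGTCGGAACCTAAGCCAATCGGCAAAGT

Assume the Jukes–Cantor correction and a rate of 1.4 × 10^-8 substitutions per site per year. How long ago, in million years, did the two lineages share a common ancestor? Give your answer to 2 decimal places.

8.76

The sequences differ at 9 of 43 sites (4, 5, 18, 28, 32, 35, 36, 37, 42), so p = 9/43 ≈ 0.209302.
d = −(3/4) ln(1 − 4p/3) = −0.75 ln(1 − 0.279069) = −0.75 ln(0.720931)
  = −0.75 × (-0.327212) = 0.245409 substitutions/site.
Under a molecular clock d = 2μt, so t = d/(2μ) = 0.245409 / (2 × 1.4 × 10^-8) = 8.76 million years.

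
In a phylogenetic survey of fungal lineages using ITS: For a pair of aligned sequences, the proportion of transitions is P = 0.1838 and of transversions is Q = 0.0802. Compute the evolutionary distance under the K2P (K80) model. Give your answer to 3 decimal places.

0.341

Under the Kimura two-parameter model, d = −½ ln(1 − 2P − Q) − ¼ ln(1 − 2Q).
1 − 2P − Q = 0.5522, giving −½ ln(0.5522) = 0.296922.
1 − 2Q = 0.8396, giving −¼ ln(0.8396) = 0.043707.
d = 0.296922 + 0.043707 = 0.340629.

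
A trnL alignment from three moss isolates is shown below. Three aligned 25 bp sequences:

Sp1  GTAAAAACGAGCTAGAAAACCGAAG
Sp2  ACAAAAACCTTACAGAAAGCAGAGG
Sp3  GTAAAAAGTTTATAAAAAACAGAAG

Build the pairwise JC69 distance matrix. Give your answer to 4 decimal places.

Sp1–Sp2: 10/25 sites differ → p = 0.4, d = −0.75 ln(1 − 0.533333) = 0.571605 ≈ 0.5716.
Sp1–Sp3: 7/25 sites differ → p = 0.28, d = −0.75 ln(1 − 0.373333) = 0.350505 ≈ 0.3505.
Sp2–Sp3: 8/25 sites differ → p = 0.32, d = −0.75 ln(1 − 0.426667) = 0.417216 ≈ 0.4172.

d(Sp1,Sp2) = 0.5716, d(Sp1,Sp3) = 0.3505, d(Sp2,Sp3) = 0.4172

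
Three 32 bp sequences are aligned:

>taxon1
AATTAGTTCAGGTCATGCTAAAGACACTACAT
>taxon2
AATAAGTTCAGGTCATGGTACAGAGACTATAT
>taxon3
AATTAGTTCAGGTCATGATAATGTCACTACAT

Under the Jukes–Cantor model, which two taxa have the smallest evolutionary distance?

taxon1 and taxon3

taxon1–taxon2: 5/32 differ, p = 0.156, d = 0.175.
taxon1–taxon3: 3/32 differ, p = 0.094, d = 0.100.
taxon2–taxon3: 7/32 differ, p = 0.219, d = 0.259.
The smallest distance is between taxon1 and taxon3.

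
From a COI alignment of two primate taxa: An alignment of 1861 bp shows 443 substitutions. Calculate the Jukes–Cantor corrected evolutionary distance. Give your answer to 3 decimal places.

0.286

p = 443/1861 ≈ 0.238044.
d = −(3/4) ln(1 − 4p/3) = −0.75 ln(1 − 0.317392) = −0.75 ln(0.682608)
  = −0.75 × (-0.381835) = 0.286376 substitutions/site.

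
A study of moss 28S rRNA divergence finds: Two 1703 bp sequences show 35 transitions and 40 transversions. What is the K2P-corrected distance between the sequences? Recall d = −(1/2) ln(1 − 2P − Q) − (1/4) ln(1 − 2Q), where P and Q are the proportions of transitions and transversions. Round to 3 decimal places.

0.045

P = 35/1703 ≈ 0.020552 and Q = 40/1703 ≈ 0.023488.
Under the Kimura two-parameter model, d = −½ ln(1 − 2P − Q) − ¼ ln(1 − 2Q).
1 − 2P − Q = 0.935408, giving −½ ln(0.935408) = 0.033386.
1 − 2Q = 0.953024, giving −¼ ln(0.953024) = 0.012029.
d = 0.033386 + 0.012029 = 0.045415.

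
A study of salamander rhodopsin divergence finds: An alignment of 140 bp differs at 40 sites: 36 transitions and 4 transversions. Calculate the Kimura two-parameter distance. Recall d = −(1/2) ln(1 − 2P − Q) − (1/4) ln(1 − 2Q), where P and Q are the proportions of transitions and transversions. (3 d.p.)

P = 36/140 ≈ 0.257143 and Q = 4/140 ≈ 0.028571.
Under the Kimura two-parameter model, d = −½ ln(1 − 2P − Q) − ¼ ln(1 − 2Q).
1 − 2P − Q = 0.457143, giving −½ ln(0.457143) = 0.391380.
1 − 2Q = 0.942858, giving −¼ ln(0.942858) = 0.014710.
d = 0.391380 + 0.014710 = 0.406090.

0.406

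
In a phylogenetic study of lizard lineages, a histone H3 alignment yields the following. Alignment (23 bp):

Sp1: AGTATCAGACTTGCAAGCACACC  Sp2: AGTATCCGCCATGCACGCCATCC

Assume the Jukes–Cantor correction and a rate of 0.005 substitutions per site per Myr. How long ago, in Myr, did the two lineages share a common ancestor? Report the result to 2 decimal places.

39.04

The sequences differ at 7 of 23 sites (7, 9, 11, 16, 19, 20, 21), so p = 7/23 ≈ 0.304348.
d = −(3/4) ln(1 − 4p/3) = −0.75 ln(1 − 0.405797) = −0.75 ln(0.594203)
  = −0.75 × (-0.520534) = 0.390401 substitutions/site.
Under a molecular clock d = 2μt, so t = d/(2μ) = 0.390401 / (2 × 0.005) = 39.04 Myr.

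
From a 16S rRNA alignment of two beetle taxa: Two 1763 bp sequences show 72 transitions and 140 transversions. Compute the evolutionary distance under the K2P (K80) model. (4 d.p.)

0.1311

P = 72/1763 ≈ 0.040839 and Q = 140/1763 ≈ 0.07941.
Under the Kimura two-parameter model, d = −½ ln(1 − 2P − Q) − ¼ ln(1 − 2Q).
1 − 2P − Q = 0.838912, giving −½ ln(0.838912) = 0.087825.
1 − 2Q = 0.84118, giving −¼ ln(0.84118) = 0.043237.
d = 0.087825 + 0.043237 = 0.131062.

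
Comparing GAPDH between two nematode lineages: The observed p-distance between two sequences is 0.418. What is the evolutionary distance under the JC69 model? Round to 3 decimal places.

d = −(3/4) ln(1 − 4p/3) = −0.75 ln(1 − 0.557333) = −0.75 ln(0.442667)
  = −0.75 × (-0.814937) = 0.611203 substitutions/site.

0.611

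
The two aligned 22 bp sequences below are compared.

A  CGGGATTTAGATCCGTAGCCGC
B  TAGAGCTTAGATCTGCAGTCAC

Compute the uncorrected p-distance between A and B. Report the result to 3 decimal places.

0.409

The sequences differ at 9 of 22 positions (sites 1, 2, 4, 5, 6, 14, 16, 19, 21).
p = 9/22 = 0.409090… ≈ 0.409 (to 3 d.p.).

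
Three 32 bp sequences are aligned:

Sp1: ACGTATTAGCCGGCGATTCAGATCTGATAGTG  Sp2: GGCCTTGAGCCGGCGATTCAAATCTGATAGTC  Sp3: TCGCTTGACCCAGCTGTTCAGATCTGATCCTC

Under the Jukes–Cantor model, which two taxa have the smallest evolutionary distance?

Sp1–Sp2: 8/32 differ, p = 0.250, d = 0.304.
Sp1–Sp3: 11/32 differ, p = 0.344, d = 0.460.
Sp2–Sp3: 10/32 differ, p = 0.313, d = 0.404.
The smallest distance is between Sp1 and Sp2.

Sp1 and Sp2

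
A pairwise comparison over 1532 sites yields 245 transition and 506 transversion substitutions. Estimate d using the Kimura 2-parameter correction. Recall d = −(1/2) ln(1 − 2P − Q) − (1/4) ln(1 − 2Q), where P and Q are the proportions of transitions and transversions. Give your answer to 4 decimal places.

0.7952

P = 245/1532 ≈ 0.159922 and Q = 506/1532 ≈ 0.330287.
Under the Kimura two-parameter model, d = −½ ln(1 − 2P − Q) − ¼ ln(1 − 2Q).
1 − 2P − Q = 0.349869, giving −½ ln(0.349869) = 0.525098.
1 − 2Q = 0.339426, giving −¼ ln(0.339426) = 0.270125.
d = 0.525098 + 0.270125 = 0.795223.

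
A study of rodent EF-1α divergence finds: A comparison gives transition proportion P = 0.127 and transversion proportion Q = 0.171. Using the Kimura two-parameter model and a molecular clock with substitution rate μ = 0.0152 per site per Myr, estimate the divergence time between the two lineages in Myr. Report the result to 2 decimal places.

12.54

Under the Kimura two-parameter model, d = −½ ln(1 − 2P − Q) − ¼ ln(1 − 2Q).
1 − 2P − Q = 0.575, giving −½ ln(0.575) = 0.276693.
1 − 2Q = 0.658, giving −¼ ln(0.658) = 0.104638.
d = 0.276693 + 0.104638 = 0.381331.
Under a molecular clock d = 2μt, so t = d/(2μ) = 0.381331 / (2 × 0.0152) = 12.54 Myr.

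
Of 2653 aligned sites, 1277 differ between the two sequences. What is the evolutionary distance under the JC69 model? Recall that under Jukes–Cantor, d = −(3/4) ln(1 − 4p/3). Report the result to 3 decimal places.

0.770

p = 1277/2653 ≈ 0.481342.
d = −(3/4) ln(1 − 4p/3) = −0.75 ln(1 − 0.641789) = −0.75 ln(0.358211)
  = −0.75 × (-1.026633) = 0.769975 substitutions/site.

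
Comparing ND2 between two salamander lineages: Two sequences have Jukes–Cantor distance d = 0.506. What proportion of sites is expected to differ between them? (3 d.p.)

p = (3/4)(1 − e^(−4d/3)) = 0.75 × (1 − e^(-0.674667)) = 0.75 × (1 − 0.509326) = 0.368006.

0.368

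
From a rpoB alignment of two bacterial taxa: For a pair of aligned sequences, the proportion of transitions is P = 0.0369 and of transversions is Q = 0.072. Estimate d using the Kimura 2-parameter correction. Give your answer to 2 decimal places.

0.12

Under the Kimura two-parameter model, d = −½ ln(1 − 2P − Q) − ¼ ln(1 − 2Q).
1 − 2P − Q = 0.8542, giving −½ ln(0.8542) = 0.078795.
1 − 2Q = 0.856, giving −¼ ln(0.856) = 0.038871.
d = 0.078795 + 0.038871 = 0.117666.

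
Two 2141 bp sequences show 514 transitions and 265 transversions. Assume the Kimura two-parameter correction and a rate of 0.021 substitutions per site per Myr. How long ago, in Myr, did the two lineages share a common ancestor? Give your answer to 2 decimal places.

12.72

P = 514/2141 ≈ 0.240075 and Q = 265/2141 ≈ 0.123774.
Under the Kimura two-parameter model, d = −½ ln(1 − 2P − Q) − ¼ ln(1 − 2Q).
1 − 2P − Q = 0.396076, giving −½ ln(0.396076) = 0.463075.
1 − 2Q = 0.752452, giving −¼ ln(0.752452) = 0.071105.
d = 0.463075 + 0.071105 = 0.534180.
Under a molecular clock d = 2μt, so t = d/(2μ) = 0.534180 / (2 × 0.021) = 12.72 Myr.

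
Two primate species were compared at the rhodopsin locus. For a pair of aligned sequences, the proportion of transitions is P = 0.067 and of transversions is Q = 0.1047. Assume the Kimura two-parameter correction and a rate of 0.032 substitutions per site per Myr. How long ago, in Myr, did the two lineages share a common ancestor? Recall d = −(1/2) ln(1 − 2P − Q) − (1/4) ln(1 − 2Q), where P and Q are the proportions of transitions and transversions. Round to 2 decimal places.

3.05

Under the Kimura two-parameter model, d = −½ ln(1 − 2P − Q) − ¼ ln(1 − 2Q).
1 − 2P − Q = 0.7613, giving −½ ln(0.7613) = 0.136364.
1 − 2Q = 0.7906, giving −¼ ln(0.7906) = 0.058741.
d = 0.136364 + 0.058741 = 0.195105.
Under a molecular clock d = 2μt, so t = d/(2μ) = 0.195105 / (2 × 0.032) = 3.05 Myr.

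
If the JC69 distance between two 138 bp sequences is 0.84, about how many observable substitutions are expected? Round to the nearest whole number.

70

Invert JC69: p = (3/4)(1 − e^(−4d/3)) = 0.75 × (1 − e^(-1.12)) = 0.75 × (1 − 0.326280) = 0.505290.
Expected differing sites = pL ≈ 0.505290 × 138 = 69.73002 ≈ 70.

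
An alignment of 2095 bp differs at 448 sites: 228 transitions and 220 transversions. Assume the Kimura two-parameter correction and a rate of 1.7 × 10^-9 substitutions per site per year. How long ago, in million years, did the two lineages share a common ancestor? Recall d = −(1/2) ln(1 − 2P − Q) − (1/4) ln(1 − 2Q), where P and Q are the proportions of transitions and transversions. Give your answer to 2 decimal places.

P = 228/2095 ≈ 0.108831 and Q = 220/2095 ≈ 0.105012.
Under the Kimura two-parameter model, d = −½ ln(1 − 2P − Q) − ¼ ln(1 − 2Q).
1 − 2P − Q = 0.677326, giving −½ ln(0.677326) = 0.194801.
1 − 2Q = 0.789976, giving −¼ ln(0.789976) = 0.058938.
d = 0.194801 + 0.058938 = 0.253739.
Under a molecular clock d = 2μt, so t = d/(2μ) = 0.253739 / (2 × 1.7 × 10^-9) = 74.63 million years.

74.63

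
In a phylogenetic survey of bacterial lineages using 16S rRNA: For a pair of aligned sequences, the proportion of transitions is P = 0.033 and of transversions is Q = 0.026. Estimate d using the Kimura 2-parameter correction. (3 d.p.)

0.062

Under the Kimura two-parameter model, d = −½ ln(1 − 2P − Q) − ¼ ln(1 − 2Q).
1 − 2P − Q = 0.908, giving −½ ln(0.908) = 0.048255.
1 − 2Q = 0.948, giving −¼ ln(0.948) = 0.013350.
d = 0.048255 + 0.013350 = 0.061605.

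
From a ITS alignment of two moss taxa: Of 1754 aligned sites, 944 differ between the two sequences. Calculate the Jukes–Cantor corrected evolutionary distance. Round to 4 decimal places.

0.9483

p = 944/1754 ≈ 0.538198.
d = −(3/4) ln(1 − 4p/3) = −0.75 ln(1 − 0.717597) = −0.75 ln(0.282403)
  = −0.75 × (-1.264420) = 0.948315 substitutions/site.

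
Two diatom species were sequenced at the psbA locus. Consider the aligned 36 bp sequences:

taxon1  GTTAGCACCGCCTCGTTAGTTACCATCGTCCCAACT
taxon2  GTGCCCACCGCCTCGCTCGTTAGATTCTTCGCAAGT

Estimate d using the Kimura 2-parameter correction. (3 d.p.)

0.405

Of 36 sites, 1 differences are transitions and 10 are transversions, so P = 1/36 ≈ 0.027778 and Q = 10/36 ≈ 0.277778.
Under the Kimura two-parameter model, d = −½ ln(1 − 2P − Q) − ¼ ln(1 − 2Q).
1 − 2P − Q = 0.666666, giving −½ ln(0.666666) = 0.202733.
1 − 2Q = 0.444444, giving −¼ ln(0.444444) = 0.202733.
d = 0.202733 + 0.202733 = 0.405466.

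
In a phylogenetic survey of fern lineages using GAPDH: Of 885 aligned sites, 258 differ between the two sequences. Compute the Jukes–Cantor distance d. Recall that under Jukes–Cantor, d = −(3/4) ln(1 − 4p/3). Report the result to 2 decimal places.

0.37

p = 258/885 ≈ 0.291525.
d = −(3/4) ln(1 − 4p/3) = −0.75 ln(1 − 0.3887) = −0.75 ln(0.6113)
  = −0.75 × (-0.492167) = 0.369125 substitutions/site.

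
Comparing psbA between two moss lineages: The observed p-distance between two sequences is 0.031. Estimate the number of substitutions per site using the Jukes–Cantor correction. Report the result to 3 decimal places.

d = −(3/4) ln(1 − 4p/3) = −0.75 ln(1 − 0.041333) = −0.75 ln(0.958667)
  = −0.75 × (-0.042212) = 0.031659 substitutions/site.

0.032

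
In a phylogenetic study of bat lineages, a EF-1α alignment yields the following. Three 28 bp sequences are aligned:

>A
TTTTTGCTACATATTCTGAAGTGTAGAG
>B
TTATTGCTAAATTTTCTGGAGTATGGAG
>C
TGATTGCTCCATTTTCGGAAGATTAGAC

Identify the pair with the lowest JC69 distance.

A and B

A–B: 6/28 differ, p = 0.214, d = 0.252.
A–C: 8/28 differ, p = 0.286, d = 0.360.
B–C: 9/28 differ, p = 0.321, d = 0.420.
The smallest distance is between A and B.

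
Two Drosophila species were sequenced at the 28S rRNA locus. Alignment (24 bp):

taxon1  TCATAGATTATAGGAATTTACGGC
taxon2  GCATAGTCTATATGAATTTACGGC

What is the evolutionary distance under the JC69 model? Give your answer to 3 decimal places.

0.188

The sequences differ at 4 of 24 sites (1, 7, 8, 13), so p = 4/24 ≈ 0.166667.
d = −(3/4) ln(1 − 4p/3) = −0.75 ln(1 − 0.222223) = −0.75 ln(0.777777)
  = −0.75 × (-0.251315) = 0.188486 substitutions/site.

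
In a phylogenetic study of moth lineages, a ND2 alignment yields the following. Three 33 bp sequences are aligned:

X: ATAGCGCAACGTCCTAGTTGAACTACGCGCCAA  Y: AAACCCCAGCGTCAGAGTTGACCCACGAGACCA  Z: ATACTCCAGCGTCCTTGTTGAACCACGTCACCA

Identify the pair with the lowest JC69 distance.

X–Y: 11/33 differ, p = 0.333, d = 0.441.
X–Z: 10/33 differ, p = 0.303, d = 0.388.
Y–Z: 8/33 differ, p = 0.242, d = 0.293.
The smallest distance is between Y and Z.

Y and Z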